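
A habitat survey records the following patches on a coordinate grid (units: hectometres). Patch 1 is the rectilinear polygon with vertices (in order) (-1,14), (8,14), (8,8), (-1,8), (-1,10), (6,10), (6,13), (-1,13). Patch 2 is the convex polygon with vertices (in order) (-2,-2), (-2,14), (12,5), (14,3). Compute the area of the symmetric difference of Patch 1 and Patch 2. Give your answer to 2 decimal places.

138.69

|Patch 1| = 33, |Patch 2| = 133, |Patch 1∩Patch 2| = 13.6548.
|Patch 1 △ Patch 2| = |Patch 1| + |Patch 2| − 2·|Patch 1∩Patch 2| = 33 + 133 − 27.3095 = 138.69.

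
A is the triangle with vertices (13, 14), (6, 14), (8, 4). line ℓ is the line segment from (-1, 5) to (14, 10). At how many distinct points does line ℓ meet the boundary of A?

2

The segment meets the boundary at (7.25,7.75), (10.4,8.8).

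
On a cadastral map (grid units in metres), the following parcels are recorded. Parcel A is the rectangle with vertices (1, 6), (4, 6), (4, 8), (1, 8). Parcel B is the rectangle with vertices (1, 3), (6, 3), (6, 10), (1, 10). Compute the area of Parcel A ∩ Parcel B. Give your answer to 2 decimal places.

|Parcel A∩Parcel B|: x∈[1,4], y∈[6,8] → 3·2 = 6.

6.00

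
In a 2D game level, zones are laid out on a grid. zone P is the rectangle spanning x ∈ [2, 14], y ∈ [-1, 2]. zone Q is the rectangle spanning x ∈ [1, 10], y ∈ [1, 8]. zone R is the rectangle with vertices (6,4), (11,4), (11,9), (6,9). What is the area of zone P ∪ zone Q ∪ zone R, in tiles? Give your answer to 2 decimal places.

100.00

By inclusion–exclusion:
Individual areas: |zone P| = 36, |zone Q| = 63, |zone R| = 25.
|zone P∩zone Q|: x∈[2,10], y∈[1,2] → 8·1 = 8.
|zone P∩zone R| = 0 (no overlap).
|zone Q∩zone R|: x∈[6,10], y∈[4,8] → 4·4 = 16.
|zone P∩zone Q∩zone R| = 0.
|zone P ∪ zone Q ∪ zone R| = 124 − 24 + 0 = 100.00.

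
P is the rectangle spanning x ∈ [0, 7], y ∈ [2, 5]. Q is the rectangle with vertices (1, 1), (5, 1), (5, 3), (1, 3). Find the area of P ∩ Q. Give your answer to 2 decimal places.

|P∩Q|: x∈[1,5], y∈[2,3] → 4·1 = 4.

4.00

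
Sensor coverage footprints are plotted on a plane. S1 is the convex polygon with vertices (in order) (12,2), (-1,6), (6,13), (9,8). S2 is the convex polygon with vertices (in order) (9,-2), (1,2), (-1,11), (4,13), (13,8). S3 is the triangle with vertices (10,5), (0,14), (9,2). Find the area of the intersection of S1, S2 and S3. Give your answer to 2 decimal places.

The intersection is the polygon with vertices (3.684,10.684), (10,5), (9.279,2.837), (8.1,3.2), (3,10).
By the shoelace formula its area is 16.56.

16.56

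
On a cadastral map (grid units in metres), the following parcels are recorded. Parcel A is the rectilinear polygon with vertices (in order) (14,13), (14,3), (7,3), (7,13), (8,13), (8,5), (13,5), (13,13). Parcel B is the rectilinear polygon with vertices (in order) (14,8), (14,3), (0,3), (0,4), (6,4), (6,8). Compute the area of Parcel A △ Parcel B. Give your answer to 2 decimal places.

36.00

|Parcel A| = 30, |Parcel B| = 46, |Parcel A∩Parcel B| = 20.
|Parcel A △ Parcel B| = |Parcel A| + |Parcel B| − 2·|Parcel A∩Parcel B| = 30 + 46 − 40 = 36.00.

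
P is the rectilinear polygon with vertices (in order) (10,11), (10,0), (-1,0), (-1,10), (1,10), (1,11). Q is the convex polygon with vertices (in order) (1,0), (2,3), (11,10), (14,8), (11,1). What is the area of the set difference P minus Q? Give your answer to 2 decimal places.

72.66

|P| = 119, |P∩Q| = 46.3389.
|P ∖ Q| = |P| − |P∩Q| = 119 − 46.3389 = 72.66.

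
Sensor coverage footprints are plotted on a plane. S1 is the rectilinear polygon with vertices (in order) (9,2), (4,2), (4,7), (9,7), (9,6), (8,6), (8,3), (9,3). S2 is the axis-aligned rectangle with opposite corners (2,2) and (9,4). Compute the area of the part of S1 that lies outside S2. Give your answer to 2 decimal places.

|S1| = 22, |S1∩S2| = 9.
|S1 ∖ S2| = |S1| − |S1∩S2| = 22 − 9 = 13.00.

13.00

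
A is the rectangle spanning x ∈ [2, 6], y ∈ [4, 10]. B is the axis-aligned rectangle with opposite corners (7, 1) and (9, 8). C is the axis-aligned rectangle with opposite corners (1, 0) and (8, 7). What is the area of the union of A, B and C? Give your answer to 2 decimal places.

69.00

By inclusion–exclusion:
Individual areas: |A| = 24, |B| = 14, |C| = 49.
|A∩B| = 0 (no overlap).
|A∩C|: x∈[2,6], y∈[4,7] → 4·3 = 12.
|B∩C|: x∈[7,8], y∈[1,7] → 1·6 = 6.
|A∩B∩C| = 0.
|A ∪ B ∪ C| = 87 − 18 + 0 = 69.00.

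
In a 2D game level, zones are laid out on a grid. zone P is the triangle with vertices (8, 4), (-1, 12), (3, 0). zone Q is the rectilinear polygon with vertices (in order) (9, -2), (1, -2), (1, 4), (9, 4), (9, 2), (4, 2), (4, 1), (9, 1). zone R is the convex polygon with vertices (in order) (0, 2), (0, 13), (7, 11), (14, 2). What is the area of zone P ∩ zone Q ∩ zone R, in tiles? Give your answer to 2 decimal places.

The intersection is the polygon with vertices (1.667,4), (8,4), (5.5,2), (4,2), (2.333,2).
By the shoelace formula its area is 9.50.

9.50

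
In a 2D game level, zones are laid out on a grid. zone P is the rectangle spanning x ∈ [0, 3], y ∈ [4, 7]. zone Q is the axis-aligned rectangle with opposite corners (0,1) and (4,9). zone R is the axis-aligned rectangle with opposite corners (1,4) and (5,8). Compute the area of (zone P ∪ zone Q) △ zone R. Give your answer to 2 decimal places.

|zone P ∪ zone Q| = 32.
|(zone P ∪ zone Q) ∩ zone R| = 12.
|(zone P ∪ zone Q) △ zone R| = 32 + 16 − 24 = 24.00.

24.00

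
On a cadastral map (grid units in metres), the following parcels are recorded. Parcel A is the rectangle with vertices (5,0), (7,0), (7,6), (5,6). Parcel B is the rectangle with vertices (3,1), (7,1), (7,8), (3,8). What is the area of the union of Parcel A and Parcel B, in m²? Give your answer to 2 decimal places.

30.00

By inclusion–exclusion:
Individual areas: |Parcel A| = 12, |Parcel B| = 28.
|Parcel A∩Parcel B|: x∈[5,7], y∈[1,6] → 2·5 = 10.
|Parcel A ∪ Parcel B| = 40 − 10 = 30.00.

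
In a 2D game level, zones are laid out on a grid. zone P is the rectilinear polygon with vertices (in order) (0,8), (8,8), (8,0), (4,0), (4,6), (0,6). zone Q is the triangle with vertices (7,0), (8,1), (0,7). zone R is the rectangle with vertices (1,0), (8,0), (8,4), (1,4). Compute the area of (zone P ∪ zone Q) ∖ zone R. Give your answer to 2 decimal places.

25.33

|zone P ∪ zone Q| = 41.8333.
|(zone P ∪ zone Q) ∩ zone R| = 16.5.
|(zone P ∪ zone Q) ∖ zone R| = 41.8333 − 16.5 = 25.33.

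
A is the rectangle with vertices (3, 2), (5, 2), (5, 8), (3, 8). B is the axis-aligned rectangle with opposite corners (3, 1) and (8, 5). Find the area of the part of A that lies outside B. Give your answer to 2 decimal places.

6.00

|A∩B|: x∈[3,5], y∈[2,5] → 2·3 = 6.
|A| = 12.
|A ∖ B| = |A| − |A∩B| = 12 − 6 = 6.00.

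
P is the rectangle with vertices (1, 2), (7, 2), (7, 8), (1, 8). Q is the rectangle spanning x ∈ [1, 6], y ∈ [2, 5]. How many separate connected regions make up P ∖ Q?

P ∖ Q is a single connected region.

1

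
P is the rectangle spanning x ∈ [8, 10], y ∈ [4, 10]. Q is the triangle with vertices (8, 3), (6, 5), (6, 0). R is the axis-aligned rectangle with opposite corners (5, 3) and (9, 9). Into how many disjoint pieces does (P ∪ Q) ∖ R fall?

(P ∪ Q) ∖ R splits into 2 disjoint pieces (area 7, area 3).

2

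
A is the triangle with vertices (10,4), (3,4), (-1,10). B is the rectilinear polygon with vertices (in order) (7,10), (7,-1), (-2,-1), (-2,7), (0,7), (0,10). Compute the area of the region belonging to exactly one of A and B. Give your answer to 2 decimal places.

|A| = 21, |B| = 93, |A∩B| = 18.0682.
|A △ B| = |A| + |B| − 2·|A∩B| = 21 + 93 − 36.1364 = 77.86.

77.86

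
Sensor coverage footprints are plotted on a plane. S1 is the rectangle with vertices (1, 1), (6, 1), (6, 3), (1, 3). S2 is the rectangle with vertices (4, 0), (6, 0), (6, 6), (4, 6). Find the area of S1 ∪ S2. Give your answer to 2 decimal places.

18.00

By inclusion–exclusion:
Individual areas: |S1| = 10, |S2| = 12.
|S1∩S2|: x∈[4,6], y∈[1,3] → 2·2 = 4.
|S1 ∪ S2| = 22 − 4 = 18.00.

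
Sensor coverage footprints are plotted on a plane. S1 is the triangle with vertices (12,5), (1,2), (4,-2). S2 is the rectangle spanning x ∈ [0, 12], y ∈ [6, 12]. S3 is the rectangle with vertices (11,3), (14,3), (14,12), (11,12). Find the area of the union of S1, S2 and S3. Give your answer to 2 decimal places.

By inclusion–exclusion:
Individual areas: |S1| = 26.5, |S2| = 72, |S3| = 27.
|S1∩S2| = 0.
|S1∩S3| = 0.3011.
|S2∩S3|: x∈[11,12], y∈[6,12] → 1·6 = 6.
|S1∩S2∩S3| = 0.
|S1 ∪ S2 ∪ S3| = 125.5 − 6.3011 + 0 = 119.20.

119.20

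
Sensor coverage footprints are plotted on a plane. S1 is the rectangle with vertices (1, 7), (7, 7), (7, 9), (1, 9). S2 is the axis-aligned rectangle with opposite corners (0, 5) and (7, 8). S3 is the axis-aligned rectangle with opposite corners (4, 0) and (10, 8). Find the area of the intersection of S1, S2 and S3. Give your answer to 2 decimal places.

3.00

The intersection is the polygon with vertices (4,7), (4,8), (7,8), (7,7).
By the shoelace formula its area is 3.00.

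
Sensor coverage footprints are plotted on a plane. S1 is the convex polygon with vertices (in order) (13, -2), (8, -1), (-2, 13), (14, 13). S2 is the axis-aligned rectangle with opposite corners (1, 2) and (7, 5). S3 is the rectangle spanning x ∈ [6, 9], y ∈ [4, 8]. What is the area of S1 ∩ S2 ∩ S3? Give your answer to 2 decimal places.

The intersection is the polygon with vertices (7,5), (7,4), (6,4), (6,5).
By the shoelace formula its area is 1.00.

1.00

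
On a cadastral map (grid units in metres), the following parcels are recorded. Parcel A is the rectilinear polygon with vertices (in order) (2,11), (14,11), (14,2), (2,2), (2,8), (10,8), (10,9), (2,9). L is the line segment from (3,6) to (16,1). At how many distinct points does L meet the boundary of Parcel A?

The segment meets the boundary at (13.4,2).

1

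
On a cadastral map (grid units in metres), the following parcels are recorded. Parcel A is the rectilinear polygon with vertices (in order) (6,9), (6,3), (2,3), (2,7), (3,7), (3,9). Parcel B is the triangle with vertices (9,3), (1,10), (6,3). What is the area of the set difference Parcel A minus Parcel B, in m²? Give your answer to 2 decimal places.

16.49

|Parcel A| = 22, |Parcel A∩Parcel B| = 5.5125.
|Parcel A ∖ Parcel B| = |Parcel A| − |Parcel A∩Parcel B| = 22 − 5.5125 = 16.49.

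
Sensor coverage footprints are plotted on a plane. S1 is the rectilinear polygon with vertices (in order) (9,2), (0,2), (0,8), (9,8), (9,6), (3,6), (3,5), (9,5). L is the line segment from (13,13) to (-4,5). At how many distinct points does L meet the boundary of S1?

2

The segment meets the boundary at (0,6.882), (2.375,8).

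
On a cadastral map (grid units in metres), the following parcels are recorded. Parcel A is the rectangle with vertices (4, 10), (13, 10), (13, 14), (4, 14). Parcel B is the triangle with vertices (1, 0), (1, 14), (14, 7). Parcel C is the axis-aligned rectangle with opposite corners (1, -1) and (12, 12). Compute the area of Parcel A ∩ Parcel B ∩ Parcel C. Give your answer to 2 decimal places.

5.14

The intersection is the polygon with vertices (4,12), (4.714,12), (8.429,10), (4,10).
By the shoelace formula its area is 5.14.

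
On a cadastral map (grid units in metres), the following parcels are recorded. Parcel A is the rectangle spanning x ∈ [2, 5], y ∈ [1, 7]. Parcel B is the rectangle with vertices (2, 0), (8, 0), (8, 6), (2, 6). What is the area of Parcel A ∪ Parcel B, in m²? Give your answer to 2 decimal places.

39.00

By inclusion–exclusion:
Individual areas: |Parcel A| = 18, |Parcel B| = 36.
|Parcel A∩Parcel B|: x∈[2,5], y∈[1,6] → 3·5 = 15.
|Parcel A ∪ Parcel B| = 54 − 15 = 39.00.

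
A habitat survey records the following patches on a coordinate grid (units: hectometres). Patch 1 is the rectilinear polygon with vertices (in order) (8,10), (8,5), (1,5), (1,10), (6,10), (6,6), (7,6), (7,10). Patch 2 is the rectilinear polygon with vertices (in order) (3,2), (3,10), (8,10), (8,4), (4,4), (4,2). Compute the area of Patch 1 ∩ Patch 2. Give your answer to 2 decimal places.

The intersection is the polygon with vertices (8,5), (3,5), (3,10), (6,10), (6,6), (7,6), (7,10), (8,10).
By the shoelace formula its area is 21.00.

21.00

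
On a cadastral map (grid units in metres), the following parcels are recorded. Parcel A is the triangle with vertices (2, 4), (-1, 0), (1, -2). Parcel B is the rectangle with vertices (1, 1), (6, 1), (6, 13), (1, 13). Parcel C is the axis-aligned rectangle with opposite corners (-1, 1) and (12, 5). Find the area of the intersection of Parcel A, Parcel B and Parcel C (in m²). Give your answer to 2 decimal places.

1.58

The intersection is the polygon with vertices (1.5,1), (1,1), (1,2.667), (2,4).
By the shoelace formula its area is 1.58.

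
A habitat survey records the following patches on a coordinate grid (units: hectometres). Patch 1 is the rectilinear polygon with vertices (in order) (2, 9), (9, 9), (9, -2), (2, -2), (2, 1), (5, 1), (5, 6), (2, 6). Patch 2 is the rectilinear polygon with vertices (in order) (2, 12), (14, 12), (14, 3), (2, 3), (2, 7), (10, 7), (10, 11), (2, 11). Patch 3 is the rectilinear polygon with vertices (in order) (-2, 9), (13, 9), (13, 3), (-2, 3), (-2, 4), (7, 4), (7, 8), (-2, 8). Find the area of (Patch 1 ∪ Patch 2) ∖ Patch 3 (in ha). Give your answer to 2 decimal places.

|Patch 1 ∪ Patch 2| = 119.
|(Patch 1 ∪ Patch 2) ∩ Patch 3| = 44.
|(Patch 1 ∪ Patch 2) ∖ Patch 3| = 119 − 44 = 75.00.

75.00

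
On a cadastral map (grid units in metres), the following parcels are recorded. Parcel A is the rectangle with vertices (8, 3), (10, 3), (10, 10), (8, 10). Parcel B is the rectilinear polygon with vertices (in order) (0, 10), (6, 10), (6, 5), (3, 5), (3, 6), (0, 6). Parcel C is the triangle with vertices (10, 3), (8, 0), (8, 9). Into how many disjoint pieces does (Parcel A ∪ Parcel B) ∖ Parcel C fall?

2

(Parcel A ∪ Parcel B) ∖ Parcel C splits into 2 disjoint pieces (area 8, area 27).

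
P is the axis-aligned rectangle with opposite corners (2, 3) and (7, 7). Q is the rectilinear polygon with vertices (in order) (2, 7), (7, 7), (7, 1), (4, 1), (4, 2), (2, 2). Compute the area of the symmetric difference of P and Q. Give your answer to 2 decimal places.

8.00

|P| = 20, |Q| = 28, |P∩Q| = 20.
|P △ Q| = |P| + |Q| − 2·|P∩Q| = 20 + 28 − 40 = 8.00.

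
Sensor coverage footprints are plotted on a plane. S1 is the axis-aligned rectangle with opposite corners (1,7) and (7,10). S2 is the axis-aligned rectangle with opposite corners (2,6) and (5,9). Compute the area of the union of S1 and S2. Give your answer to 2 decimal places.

By inclusion–exclusion:
Individual areas: |S1| = 18, |S2| = 9.
|S1∩S2|: x∈[2,5], y∈[7,9] → 3·2 = 6.
|S1 ∪ S2| = 27 − 6 = 21.00.

21.00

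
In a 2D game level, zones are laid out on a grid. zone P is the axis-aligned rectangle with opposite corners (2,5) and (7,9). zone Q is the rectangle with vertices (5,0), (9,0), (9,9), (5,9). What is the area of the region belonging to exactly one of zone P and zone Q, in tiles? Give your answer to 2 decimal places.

|zone P∩zone Q|: x∈[5,7], y∈[5,9] → 2·4 = 8.
|zone P △ zone Q| = |zone P| + |zone Q| − 2·|zone P∩zone Q| = 20 + 36 − 16 = 40.00.

40.00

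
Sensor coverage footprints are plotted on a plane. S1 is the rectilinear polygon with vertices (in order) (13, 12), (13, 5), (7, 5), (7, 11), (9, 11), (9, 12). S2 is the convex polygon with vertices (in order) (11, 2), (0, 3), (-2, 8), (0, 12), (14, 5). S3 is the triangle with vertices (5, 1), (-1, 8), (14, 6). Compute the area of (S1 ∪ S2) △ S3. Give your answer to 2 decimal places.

78.10

|S1 ∪ S2| = 118.
|(S1 ∪ S2) ∩ S3| = 43.1996.
|(S1 ∪ S2) △ S3| = 118 + 46.5 − 86.3992 = 78.10.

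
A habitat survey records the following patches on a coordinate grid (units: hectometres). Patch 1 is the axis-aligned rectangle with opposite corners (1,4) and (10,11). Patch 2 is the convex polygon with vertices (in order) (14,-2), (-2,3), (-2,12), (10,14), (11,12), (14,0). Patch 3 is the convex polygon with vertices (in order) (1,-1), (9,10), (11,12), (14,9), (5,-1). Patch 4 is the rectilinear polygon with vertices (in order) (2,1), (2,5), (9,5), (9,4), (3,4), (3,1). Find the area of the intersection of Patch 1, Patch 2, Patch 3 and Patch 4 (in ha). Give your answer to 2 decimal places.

The intersection is the polygon with vertices (4.636,4), (5.364,5), (9,5), (9,4).
By the shoelace formula its area is 4.00.

4.00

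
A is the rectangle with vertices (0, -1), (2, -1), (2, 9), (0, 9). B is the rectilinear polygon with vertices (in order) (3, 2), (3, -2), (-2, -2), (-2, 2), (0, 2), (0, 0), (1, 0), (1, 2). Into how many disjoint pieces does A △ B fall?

A △ B is a single connected region.

1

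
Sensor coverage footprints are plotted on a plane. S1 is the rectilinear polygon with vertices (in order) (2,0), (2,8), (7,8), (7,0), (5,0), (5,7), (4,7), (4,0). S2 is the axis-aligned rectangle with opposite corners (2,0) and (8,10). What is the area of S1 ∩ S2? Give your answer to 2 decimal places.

33.00

The intersection is the polygon with vertices (2,8), (7,8), (7,0), (5,0), (5,7), (4,7), (4,0), (2,0).
By the shoelace formula its area is 33.00.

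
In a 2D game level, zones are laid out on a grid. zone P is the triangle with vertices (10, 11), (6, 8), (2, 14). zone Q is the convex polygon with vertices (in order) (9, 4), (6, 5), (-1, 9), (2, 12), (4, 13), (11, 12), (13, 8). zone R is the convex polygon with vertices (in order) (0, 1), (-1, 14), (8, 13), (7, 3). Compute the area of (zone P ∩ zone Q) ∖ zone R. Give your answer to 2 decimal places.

|zone P ∩ zone Q| = 16.6154.
|(zone P ∩ zone Q) ∩ zone R| = 13.7785.
|(zone P ∩ zone Q) ∖ zone R| = 16.6154 − 13.7785 = 2.84.

2.84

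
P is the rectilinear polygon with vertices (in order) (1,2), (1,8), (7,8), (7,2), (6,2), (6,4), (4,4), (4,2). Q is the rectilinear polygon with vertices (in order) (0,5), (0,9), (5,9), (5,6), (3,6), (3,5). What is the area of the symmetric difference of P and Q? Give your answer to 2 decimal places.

|P| = 32, |Q| = 18, |P∩Q| = 10.
|P △ Q| = |P| + |Q| − 2·|P∩Q| = 32 + 18 − 20 = 30.00.

30.00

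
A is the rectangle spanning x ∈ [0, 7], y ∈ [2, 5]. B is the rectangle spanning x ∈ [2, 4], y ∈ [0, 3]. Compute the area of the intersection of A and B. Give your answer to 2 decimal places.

2.00

|A∩B|: x∈[2,4], y∈[2,3] → 2·1 = 2.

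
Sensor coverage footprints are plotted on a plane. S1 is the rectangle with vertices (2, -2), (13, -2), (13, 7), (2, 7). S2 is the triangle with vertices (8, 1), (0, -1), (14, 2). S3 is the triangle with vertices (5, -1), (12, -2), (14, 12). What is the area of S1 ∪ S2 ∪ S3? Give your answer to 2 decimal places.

By inclusion–exclusion:
Individual areas: |S1| = 99, |S2| = 2, |S3| = 50.
|S1∩S2| = 1.9048.
|S1∩S3| = 42.8462.
|S2∩S3| = 1.3147.
|S1∩S2∩S3| = 1.3147.
|S1 ∪ S2 ∪ S3| = 151 − 46.0657 + 1.3147 = 106.25.

106.25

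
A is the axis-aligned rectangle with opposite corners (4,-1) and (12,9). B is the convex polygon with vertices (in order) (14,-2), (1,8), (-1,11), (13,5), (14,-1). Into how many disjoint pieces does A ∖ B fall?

2

A ∖ B splits into 2 disjoint pieces (area 28.9231, area 14.8571).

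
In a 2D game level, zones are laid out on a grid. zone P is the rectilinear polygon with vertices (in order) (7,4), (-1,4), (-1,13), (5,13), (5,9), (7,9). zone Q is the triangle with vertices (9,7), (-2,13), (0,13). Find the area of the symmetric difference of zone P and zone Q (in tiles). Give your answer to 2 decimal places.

|zone P| = 64, |zone Q| = 6, |zone P∩zone Q| = 5.1818.
|zone P △ zone Q| = |zone P| + |zone Q| − 2·|zone P∩zone Q| = 64 + 6 − 10.3636 = 59.64.

59.64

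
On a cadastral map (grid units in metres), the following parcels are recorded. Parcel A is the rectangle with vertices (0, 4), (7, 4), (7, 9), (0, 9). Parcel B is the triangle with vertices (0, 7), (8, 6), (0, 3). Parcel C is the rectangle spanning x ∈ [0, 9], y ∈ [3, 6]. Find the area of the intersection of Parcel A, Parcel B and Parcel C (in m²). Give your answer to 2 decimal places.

10.48

The intersection is the polygon with vertices (2.667,4), (0,4), (0,6), (7,6), (7,5.625).
By the shoelace formula its area is 10.48.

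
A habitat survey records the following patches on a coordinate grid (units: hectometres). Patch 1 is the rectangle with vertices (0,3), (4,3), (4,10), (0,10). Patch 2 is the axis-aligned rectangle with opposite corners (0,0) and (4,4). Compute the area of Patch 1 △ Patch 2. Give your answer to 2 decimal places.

|Patch 1∩Patch 2|: x∈[0,4], y∈[3,4] → 4·1 = 4.
|Patch 1 △ Patch 2| = |Patch 1| + |Patch 2| − 2·|Patch 1∩Patch 2| = 28 + 16 − 8 = 36.00.

36.00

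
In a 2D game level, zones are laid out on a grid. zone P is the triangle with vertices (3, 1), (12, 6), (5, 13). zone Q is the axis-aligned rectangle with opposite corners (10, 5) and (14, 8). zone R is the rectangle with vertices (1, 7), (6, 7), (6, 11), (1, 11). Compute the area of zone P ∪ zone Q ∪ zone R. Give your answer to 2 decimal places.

71.23

By inclusion–exclusion:
Individual areas: |zone P| = 49, |zone Q| = 12, |zone R| = 20.
|zone P∩zone Q| = 3.1.
|zone P∩zone R| = 6.6667.
|zone Q∩zone R| = 0 (no overlap).
|zone P∩zone Q∩zone R| = 0.
|zone P ∪ zone Q ∪ zone R| = 81 − 9.7667 + 0 = 71.23.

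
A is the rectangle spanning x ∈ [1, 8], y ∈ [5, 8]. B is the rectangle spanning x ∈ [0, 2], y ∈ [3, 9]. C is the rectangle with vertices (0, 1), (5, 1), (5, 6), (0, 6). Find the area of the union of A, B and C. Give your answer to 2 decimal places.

46.00

By inclusion–exclusion:
Individual areas: |A| = 21, |B| = 12, |C| = 25.
|A∩B|: x∈[1,2], y∈[5,8] → 1·3 = 3.
|A∩C|: x∈[1,5], y∈[5,6] → 4·1 = 4.
|B∩C|: x∈[0,2], y∈[3,6] → 2·3 = 6.
|A∩B∩C| = 1.
|A ∪ B ∪ C| = 58 − 13 + 1 = 46.00.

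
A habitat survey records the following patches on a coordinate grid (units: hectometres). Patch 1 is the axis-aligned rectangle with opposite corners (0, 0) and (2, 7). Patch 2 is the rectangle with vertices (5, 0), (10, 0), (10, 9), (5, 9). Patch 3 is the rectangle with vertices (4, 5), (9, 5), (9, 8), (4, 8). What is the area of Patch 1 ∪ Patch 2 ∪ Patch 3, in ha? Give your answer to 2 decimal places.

62.00

By inclusion–exclusion:
Individual areas: |Patch 1| = 14, |Patch 2| = 45, |Patch 3| = 15.
|Patch 1∩Patch 2| = 0 (no overlap).
|Patch 1∩Patch 3| = 0 (no overlap).
|Patch 2∩Patch 3|: x∈[5,9], y∈[5,8] → 4·3 = 12.
|Patch 1∩Patch 2∩Patch 3| = 0.
|Patch 1 ∪ Patch 2 ∪ Patch 3| = 74 − 12 + 0 = 62.00.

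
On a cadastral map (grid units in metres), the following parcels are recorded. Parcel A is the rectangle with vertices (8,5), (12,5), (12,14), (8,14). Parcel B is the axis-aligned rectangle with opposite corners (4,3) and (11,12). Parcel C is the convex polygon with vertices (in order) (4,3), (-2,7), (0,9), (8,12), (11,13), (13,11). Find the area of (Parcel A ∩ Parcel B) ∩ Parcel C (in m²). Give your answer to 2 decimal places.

The region (Parcel A ∩ Parcel B) ∩ Parcel C is the polygon with vertices (8,12), (11,12), (11,9.222), (8,6.556).
By the shoelace formula its area is 12.33.

12.33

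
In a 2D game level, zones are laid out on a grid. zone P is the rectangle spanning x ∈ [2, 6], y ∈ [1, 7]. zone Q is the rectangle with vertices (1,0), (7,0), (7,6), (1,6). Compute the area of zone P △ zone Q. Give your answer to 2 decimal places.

20.00

|zone P∩zone Q|: x∈[2,6], y∈[1,6] → 4·5 = 20.
|zone P △ zone Q| = |zone P| + |zone Q| − 2·|zone P∩zone Q| = 24 + 36 − 40 = 20.00.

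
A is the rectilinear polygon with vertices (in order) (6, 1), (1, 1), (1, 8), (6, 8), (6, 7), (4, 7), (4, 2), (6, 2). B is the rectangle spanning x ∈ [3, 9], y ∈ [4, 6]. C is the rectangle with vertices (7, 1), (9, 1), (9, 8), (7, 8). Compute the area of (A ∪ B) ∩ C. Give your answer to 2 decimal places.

4.00

The region (A ∪ B) ∩ C is the polygon with vertices (9,6), (9,4), (7,4), (7,6).
By the shoelace formula its area is 4.00.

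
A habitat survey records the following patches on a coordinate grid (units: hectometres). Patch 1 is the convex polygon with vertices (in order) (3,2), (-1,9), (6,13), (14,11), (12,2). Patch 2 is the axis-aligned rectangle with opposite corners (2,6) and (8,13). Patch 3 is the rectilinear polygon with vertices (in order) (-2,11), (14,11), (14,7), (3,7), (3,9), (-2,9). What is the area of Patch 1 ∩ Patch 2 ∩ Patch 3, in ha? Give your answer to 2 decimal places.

The intersection is the polygon with vertices (8,7), (3,7), (3,9), (2,9), (2,10.714), (2.5,11), (8,11).
By the shoelace formula its area is 21.93.

21.93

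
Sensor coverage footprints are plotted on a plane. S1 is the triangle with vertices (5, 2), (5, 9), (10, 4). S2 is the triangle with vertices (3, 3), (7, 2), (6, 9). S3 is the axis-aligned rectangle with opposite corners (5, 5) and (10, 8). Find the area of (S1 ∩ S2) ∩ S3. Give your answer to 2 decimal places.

The region (S1 ∩ S2) ∩ S3 is the polygon with vertices (5.5,8), (6,8), (6.167,7.833), (6.571,5), (5,5), (5,7).
By the shoelace formula its area is 3.81.

3.81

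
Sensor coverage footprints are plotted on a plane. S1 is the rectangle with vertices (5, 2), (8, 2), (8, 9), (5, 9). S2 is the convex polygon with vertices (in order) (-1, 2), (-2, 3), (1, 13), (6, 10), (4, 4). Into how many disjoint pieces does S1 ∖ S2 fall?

1

S1 ∖ S2 is a single connected region.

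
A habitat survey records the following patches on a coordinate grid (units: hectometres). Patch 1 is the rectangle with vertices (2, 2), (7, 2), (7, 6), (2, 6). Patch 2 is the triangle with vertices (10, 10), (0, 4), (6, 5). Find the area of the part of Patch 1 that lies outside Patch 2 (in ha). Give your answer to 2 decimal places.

14.80

|Patch 1| = 20, |Patch 1∩Patch 2| = 5.2.
|Patch 1 ∖ Patch 2| = |Patch 1| − |Patch 1∩Patch 2| = 20 − 5.2 = 14.80.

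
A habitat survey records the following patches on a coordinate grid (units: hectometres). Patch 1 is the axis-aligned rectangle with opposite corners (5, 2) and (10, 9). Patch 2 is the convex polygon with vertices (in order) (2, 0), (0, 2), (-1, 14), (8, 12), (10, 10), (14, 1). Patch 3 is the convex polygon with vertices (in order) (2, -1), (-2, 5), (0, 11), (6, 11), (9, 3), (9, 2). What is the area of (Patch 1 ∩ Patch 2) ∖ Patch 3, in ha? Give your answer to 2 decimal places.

|Patch 1 ∩ Patch 2| = 35.
|(Patch 1 ∩ Patch 2) ∩ Patch 3| = 21.25.
|(Patch 1 ∩ Patch 2) ∖ Patch 3| = 35 − 21.25 = 13.75.

13.75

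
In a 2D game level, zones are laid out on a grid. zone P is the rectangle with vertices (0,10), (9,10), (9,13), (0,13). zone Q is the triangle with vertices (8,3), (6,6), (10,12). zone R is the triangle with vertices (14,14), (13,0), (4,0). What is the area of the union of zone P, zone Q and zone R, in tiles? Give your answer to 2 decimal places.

By inclusion–exclusion:
Individual areas: |zone P| = 27, |zone Q| = 12, |zone R| = 63.
|zone P∩zone Q| = 0.0833.
|zone P∩zone R| = 0.
|zone Q∩zone R| = 2.2558.
|zone P∩zone Q∩zone R| = 0.
|zone P ∪ zone Q ∪ zone R| = 102 − 2.3392 + 0 = 99.66.

99.66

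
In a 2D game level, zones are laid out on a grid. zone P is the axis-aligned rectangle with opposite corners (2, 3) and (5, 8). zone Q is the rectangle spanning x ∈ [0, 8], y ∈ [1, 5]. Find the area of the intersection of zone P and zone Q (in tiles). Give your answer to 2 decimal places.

|zone P∩zone Q|: x∈[2,5], y∈[3,5] → 3·2 = 6.

6.00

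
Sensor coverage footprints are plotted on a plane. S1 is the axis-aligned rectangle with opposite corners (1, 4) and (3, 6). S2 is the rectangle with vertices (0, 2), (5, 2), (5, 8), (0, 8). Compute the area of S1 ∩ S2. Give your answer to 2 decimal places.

4.00

|S1∩S2|: x∈[1,3], y∈[4,6] → 2·2 = 4.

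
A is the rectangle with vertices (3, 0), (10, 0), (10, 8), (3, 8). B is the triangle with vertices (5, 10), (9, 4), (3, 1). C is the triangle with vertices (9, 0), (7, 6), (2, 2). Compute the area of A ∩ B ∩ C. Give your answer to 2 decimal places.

10.18

The intersection is the polygon with vertices (3.909,1.454), (3.149,1.672), (3.486,3.189), (7,6), (7.857,3.429).
By the shoelace formula its area is 10.18.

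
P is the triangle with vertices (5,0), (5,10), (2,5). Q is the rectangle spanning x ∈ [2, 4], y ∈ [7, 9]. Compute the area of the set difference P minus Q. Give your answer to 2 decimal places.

14.47

|P| = 15, |P∩Q| = 0.5333.
|P ∖ Q| = |P| − |P∩Q| = 15 − 0.5333 = 14.47.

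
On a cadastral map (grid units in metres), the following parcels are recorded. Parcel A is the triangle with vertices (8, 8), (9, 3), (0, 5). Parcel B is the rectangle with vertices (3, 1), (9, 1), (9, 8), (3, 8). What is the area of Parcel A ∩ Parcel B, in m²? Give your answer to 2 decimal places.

18.81

The intersection is the polygon with vertices (9,3), (3,4.333), (3,6.125), (8,8).
By the shoelace formula its area is 18.81.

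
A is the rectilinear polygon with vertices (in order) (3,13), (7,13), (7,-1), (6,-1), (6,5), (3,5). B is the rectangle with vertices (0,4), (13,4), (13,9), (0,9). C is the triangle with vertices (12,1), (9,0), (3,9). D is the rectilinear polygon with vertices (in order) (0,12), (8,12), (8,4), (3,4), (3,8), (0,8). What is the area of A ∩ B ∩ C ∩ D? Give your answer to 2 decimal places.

The intersection is the polygon with vertices (6,4.5), (6,5), (5.667,5), (3,9), (7,5.444), (7,4), (6.333,4).
By the shoelace formula its area is 4.47.

4.47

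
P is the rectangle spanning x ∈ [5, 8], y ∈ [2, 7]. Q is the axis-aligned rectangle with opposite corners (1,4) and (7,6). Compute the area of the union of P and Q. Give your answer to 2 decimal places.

By inclusion–exclusion:
Individual areas: |P| = 15, |Q| = 12.
|P∩Q|: x∈[5,7], y∈[4,6] → 2·2 = 4.
|P ∪ Q| = 27 − 4 = 23.00.

23.00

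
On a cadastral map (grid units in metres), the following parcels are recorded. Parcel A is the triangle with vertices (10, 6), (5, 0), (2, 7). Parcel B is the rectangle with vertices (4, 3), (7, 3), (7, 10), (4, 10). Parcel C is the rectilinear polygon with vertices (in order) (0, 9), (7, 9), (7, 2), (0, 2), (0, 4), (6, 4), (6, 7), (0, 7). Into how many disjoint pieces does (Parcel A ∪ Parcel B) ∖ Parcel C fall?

4

(Parcel A ∪ Parcel B) ∖ Parcel C splits into 4 disjoint pieces (area 2.5238, area 9.8214, area 3, area 5.9625).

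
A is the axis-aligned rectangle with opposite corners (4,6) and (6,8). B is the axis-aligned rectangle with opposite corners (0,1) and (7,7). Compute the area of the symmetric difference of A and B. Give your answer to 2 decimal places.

|A∩B|: x∈[4,6], y∈[6,7] → 2·1 = 2.
|A △ B| = |A| + |B| − 2·|A∩B| = 4 + 42 − 4 = 42.00.

42.00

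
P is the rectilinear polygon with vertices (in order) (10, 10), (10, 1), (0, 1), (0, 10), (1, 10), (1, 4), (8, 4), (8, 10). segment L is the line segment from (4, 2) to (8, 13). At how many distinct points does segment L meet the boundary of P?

The segment meets the boundary at (4.727,4).

1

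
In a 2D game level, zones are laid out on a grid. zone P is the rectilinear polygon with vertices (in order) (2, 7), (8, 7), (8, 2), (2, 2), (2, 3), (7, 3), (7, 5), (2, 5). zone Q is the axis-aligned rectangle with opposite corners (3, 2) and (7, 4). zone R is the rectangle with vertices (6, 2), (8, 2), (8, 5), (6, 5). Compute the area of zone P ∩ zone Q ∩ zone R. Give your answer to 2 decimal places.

1.00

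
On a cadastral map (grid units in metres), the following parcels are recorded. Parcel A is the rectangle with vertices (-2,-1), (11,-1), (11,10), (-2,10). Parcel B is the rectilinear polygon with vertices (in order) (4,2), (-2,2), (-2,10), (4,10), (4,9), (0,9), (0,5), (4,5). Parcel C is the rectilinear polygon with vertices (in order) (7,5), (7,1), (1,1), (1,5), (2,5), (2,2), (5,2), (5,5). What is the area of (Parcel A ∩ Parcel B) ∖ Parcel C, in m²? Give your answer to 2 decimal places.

|Parcel A ∩ Parcel B| = 32.
|(Parcel A ∩ Parcel B) ∩ Parcel C| = 3.
|(Parcel A ∩ Parcel B) ∖ Parcel C| = 32 − 3 = 29.00.

29.00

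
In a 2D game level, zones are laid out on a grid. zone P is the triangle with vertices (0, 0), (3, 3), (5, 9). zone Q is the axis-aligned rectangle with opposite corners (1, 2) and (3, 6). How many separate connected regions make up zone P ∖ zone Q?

2

zone P ∖ zone Q splits into 2 disjoint pieces (area 0.8889, area 2.4).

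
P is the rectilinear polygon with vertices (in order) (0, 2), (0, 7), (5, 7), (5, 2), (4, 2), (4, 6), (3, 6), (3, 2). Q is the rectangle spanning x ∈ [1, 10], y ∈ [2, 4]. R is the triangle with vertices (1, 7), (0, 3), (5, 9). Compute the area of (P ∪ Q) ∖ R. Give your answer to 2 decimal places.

|P ∪ Q| = 33.
|(P ∪ Q) ∩ R| = 4.6667.
|(P ∪ Q) ∖ R| = 33 − 4.6667 = 28.33.

28.33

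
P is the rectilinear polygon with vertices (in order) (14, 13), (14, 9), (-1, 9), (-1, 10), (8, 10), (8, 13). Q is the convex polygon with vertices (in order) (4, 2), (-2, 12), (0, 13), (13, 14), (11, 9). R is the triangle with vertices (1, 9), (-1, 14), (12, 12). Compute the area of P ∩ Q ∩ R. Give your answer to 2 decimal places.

5.45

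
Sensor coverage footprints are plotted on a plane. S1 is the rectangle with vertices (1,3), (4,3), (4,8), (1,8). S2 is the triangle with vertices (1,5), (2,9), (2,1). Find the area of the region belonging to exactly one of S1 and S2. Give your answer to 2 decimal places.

12.25

|S1| = 15, |S2| = 4, |S1∩S2| = 3.375.
|S1 △ S2| = |S1| + |S2| − 2·|S1∩S2| = 15 + 4 − 6.75 = 12.25.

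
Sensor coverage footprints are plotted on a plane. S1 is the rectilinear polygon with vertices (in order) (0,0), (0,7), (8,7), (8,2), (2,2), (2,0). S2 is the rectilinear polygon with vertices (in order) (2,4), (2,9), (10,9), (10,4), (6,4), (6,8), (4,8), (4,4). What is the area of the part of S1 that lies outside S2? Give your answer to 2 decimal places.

|S1| = 44, |S1∩S2| = 12.
|S1 ∖ S2| = |S1| − |S1∩S2| = 44 − 12 = 32.00.

32.00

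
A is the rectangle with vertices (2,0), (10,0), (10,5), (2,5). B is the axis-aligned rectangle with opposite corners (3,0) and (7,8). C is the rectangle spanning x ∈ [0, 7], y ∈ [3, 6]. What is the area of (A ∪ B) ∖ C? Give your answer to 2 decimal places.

|A ∪ B| = 52.
|(A ∪ B) ∩ C| = 14.
|(A ∪ B) ∖ C| = 52 − 14 = 38.00.

38.00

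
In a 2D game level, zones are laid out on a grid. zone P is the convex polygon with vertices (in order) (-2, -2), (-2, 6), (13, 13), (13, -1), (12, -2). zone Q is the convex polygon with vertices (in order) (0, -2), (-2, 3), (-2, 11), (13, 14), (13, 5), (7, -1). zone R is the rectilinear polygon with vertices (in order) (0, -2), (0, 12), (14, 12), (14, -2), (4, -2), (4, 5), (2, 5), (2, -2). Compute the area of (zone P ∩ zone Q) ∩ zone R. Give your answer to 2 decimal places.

113.85

|zone P ∩ zone Q| = 140.
|(zone P ∩ zone Q) ∩ zone R| = 113.85.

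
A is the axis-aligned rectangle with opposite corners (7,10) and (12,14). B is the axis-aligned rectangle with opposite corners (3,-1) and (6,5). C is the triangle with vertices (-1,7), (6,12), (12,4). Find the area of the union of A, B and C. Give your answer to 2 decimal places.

By inclusion–exclusion:
Individual areas: |A| = 20, |B| = 18, |C| = 43.
|A∩B| = 0 (no overlap).
|A∩C| = 0.1667.
|B∩C| = 0.
|A∩B∩C| = 0.
|A ∪ B ∪ C| = 81 − 0.1667 + 0 = 80.83.

80.83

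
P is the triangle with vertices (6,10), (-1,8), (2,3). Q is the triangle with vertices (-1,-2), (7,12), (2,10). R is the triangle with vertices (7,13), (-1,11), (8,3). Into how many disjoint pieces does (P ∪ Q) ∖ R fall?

1

(P ∪ Q) ∖ R is a single connected region.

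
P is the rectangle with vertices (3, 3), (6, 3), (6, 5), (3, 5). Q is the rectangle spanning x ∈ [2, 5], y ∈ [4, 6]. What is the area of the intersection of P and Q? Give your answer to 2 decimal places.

2.00

|P∩Q|: x∈[3,5], y∈[4,5] → 2·1 = 2.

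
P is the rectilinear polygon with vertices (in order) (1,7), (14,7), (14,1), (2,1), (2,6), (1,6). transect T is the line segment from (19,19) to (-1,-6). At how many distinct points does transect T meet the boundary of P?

2

The segment meets the boundary at (4.6,1), (9.4,7).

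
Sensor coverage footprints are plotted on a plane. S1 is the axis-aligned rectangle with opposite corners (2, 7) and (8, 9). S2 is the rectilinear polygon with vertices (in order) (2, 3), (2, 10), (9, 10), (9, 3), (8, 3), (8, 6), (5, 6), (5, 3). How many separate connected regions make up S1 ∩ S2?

S1 ∩ S2 is a single connected region.

1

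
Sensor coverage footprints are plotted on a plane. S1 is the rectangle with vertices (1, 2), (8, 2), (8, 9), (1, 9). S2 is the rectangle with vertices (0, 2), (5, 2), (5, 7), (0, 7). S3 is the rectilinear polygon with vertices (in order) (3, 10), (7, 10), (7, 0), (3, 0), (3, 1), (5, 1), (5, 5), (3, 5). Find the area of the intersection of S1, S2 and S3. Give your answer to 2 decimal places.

4.00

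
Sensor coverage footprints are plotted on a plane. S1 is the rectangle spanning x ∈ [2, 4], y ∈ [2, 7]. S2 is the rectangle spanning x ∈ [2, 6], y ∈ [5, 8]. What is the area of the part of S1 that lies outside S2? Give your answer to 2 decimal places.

6.00

|S1∩S2|: x∈[2,4], y∈[5,7] → 2·2 = 4.
|S1| = 10.
|S1 ∖ S2| = |S1| − |S1∩S2| = 10 − 4 = 6.00.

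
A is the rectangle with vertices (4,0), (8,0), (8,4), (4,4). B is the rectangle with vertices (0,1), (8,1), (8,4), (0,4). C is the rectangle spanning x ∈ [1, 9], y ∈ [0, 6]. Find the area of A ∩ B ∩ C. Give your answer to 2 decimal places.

The intersection is the polygon with vertices (4,1), (4,4), (8,4), (8,1).
By the shoelace formula its area is 12.00.

12.00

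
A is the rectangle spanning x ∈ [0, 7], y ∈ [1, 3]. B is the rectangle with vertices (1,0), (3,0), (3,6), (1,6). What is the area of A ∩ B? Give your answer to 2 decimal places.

4.00

|A∩B|: x∈[1,3], y∈[1,3] → 2·2 = 4.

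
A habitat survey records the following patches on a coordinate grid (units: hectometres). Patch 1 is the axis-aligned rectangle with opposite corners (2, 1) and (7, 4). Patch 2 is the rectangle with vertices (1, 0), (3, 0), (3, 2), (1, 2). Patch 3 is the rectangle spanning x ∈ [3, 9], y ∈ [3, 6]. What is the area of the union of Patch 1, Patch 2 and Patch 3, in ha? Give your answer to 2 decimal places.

32.00

By inclusion–exclusion:
Individual areas: |Patch 1| = 15, |Patch 2| = 4, |Patch 3| = 18.
|Patch 1∩Patch 2|: x∈[2,3], y∈[1,2] → 1·1 = 1.
|Patch 1∩Patch 3|: x∈[3,7], y∈[3,4] → 4·1 = 4.
|Patch 2∩Patch 3| = 0 (no overlap).
|Patch 1∩Patch 2∩Patch 3| = 0.
|Patch 1 ∪ Patch 2 ∪ Patch 3| = 37 − 5 + 0 = 32.00.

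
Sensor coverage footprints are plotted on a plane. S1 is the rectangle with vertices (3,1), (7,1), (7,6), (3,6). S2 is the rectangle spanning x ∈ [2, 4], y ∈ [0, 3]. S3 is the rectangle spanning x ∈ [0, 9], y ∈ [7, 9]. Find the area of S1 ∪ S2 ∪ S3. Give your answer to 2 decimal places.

42.00

By inclusion–exclusion:
Individual areas: |S1| = 20, |S2| = 6, |S3| = 18.
|S1∩S2|: x∈[3,4], y∈[1,3] → 1·2 = 2.
|S1∩S3| = 0 (no overlap).
|S2∩S3| = 0 (no overlap).
|S1∩S2∩S3| = 0.
|S1 ∪ S2 ∪ S3| = 44 − 2 + 0 = 42.00.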